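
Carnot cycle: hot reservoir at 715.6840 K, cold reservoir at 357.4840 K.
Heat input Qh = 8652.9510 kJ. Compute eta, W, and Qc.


eta = 1 - 357.4840/715.6840 = 0.5005
W = 0.5005 * 8652.9510 = 4330.8039 kJ
Qc = 8652.9510 - 4330.8039 = 4322.1471 kJ

eta = 50.0500%, W = 4330.8039 kJ, Qc = 4322.1471 kJ


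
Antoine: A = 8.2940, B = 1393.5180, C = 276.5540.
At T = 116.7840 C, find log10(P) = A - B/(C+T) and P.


C+T = 393.3380
B/(C+T) = 3.5428
log10(P) = 8.2940 - 3.5428 = 4.7512
P = 10^4.7512 = 56389.6839 mmHg

56389.6839 mmHg


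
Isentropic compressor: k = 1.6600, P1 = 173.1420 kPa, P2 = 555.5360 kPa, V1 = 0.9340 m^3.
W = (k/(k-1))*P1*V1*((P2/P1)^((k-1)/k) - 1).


(k-1)/k = 0.3976
(P2/P1)^exp = 1.5897
W = 2.5152 * 173.1420 * 0.9340 * (1.5897 - 1) = 239.8359 kJ

239.8359 kJ


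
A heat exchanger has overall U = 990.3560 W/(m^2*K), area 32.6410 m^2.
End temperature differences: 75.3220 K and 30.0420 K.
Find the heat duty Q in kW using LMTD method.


LMTD = 49.2615 K
Q = 990.3560 * 32.6410 * 49.2615 = 1592438.2597 W = 1592.4383 kW

1592.4383 kW


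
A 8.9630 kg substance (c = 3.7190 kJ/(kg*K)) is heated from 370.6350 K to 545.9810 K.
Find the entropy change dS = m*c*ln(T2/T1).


T2/T1 = 1.4731
ln(T2/T1) = 0.3874
dS = 8.9630 * 3.7190 * 0.3874 = 12.9122 kJ/K

12.9122 kJ/K


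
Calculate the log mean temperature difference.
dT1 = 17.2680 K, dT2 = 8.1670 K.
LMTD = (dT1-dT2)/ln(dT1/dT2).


dT1/dT2 = 2.1144
ln(dT1/dT2) = 0.7488
LMTD = 9.1010 / 0.7488 = 12.1549 K

12.1549 K


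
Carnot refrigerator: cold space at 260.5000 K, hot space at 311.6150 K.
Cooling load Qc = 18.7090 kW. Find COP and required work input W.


COP = 260.5000 / 51.1150 = 5.0964
W = 18.7090 / 5.0964 = 3.6711 kW

COP = 5.0964, W = 3.6711 kW


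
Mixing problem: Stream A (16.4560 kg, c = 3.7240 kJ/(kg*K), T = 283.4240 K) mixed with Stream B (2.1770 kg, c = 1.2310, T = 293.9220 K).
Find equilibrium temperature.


num = 18156.5081
den = 63.9620
Tf = 283.8638 K

283.8638 K


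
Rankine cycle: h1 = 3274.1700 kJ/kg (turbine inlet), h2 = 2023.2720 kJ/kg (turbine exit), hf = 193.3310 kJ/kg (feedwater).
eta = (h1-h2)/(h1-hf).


W = 1250.8980 kJ/kg
Q_in = 3080.8390 kJ/kg
eta = 0.4060 = 40.6025%

eta = 40.6025%


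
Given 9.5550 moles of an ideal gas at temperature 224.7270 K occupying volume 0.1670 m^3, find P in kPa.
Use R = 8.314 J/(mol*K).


P = nRT/V = 9.5550 * 8.314 * 224.7270 / 0.1670
= 17852.3736 / 0.1670 = 106900.4405 Pa = 106.9004 kPa

106.9004 kPa


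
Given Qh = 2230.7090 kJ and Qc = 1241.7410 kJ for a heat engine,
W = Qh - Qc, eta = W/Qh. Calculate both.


W = 2230.7090 - 1241.7410 = 988.9680 kJ
eta = 988.9680 / 2230.7090 = 0.4433 = 44.3342%

W = 988.9680 kJ, eta = 44.3342%


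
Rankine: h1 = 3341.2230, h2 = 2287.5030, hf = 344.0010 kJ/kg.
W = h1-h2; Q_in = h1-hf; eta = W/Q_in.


W = 1053.7200 kJ/kg
Q_in = 2997.2220 kJ/kg
eta = 0.3516 = 35.1566%

eta = 35.1566%


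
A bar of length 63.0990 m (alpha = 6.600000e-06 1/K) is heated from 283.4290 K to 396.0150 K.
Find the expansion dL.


dT = 112.5860 K
dL = 6.600000e-06 * 63.0990 * 112.5860 = 0.046887 m
L_final = 63.145887 m

dL = 0.046887 m


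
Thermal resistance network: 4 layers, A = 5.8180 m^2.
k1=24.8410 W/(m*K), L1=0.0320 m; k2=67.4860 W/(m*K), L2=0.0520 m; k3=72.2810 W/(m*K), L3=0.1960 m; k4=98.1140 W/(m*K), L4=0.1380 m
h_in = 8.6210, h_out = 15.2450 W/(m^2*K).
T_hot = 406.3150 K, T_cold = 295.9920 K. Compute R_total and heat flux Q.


R_conv_in = 1/(8.6210*5.8180) = 0.0199
R_1 = 0.0320/(24.8410*5.8180) = 0.0002
R_2 = 0.0520/(67.4860*5.8180) = 0.0001
R_3 = 0.1960/(72.2810*5.8180) = 0.0005
R_4 = 0.1380/(98.1140*5.8180) = 0.0002
R_conv_out = 1/(15.2450*5.8180) = 0.0113
R_total = 0.0323 K/W
Q = 110.3230 / 0.0323 = 3418.3633 W

R_total = 0.0323 K/W, Q = 3418.3633 W


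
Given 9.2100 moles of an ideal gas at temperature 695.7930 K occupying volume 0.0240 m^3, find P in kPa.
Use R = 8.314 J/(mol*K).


P = nRT/V = 9.2100 * 8.314 * 695.7930 / 0.0240
= 53278.2198 / 0.0240 = 2219925.8270 Pa = 2219.9258 kPa

2219.9258 kPa


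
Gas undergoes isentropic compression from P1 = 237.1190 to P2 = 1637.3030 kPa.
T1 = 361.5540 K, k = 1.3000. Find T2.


(k-1)/k = 0.2308
(P2/P1)^exp = 1.5619
T2 = 361.5540 * 1.5619 = 564.7108 K

564.7108 K


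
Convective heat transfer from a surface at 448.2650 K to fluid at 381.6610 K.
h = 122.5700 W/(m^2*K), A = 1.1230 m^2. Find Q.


dT = 66.6040 K
Q = 122.5700 * 1.1230 * 66.6040 = 9167.7815 W

9167.7815 W


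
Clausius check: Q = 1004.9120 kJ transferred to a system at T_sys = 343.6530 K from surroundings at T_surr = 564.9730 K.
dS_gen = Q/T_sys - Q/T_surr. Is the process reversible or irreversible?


dS_sys = 1004.9120/343.6530 = 2.9242 kJ/K
dS_surr = -1004.9120/564.9730 = -1.7787 kJ/K
dS_gen = 2.9242 - 1.7787 = 1.1455 kJ/K (irreversible)

dS_gen = 1.1455 kJ/K, irreversible


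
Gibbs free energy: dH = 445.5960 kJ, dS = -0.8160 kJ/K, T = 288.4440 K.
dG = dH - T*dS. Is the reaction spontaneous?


T*dS = 288.4440 * -0.8160 = -235.3703 kJ
dG = 445.5960 + 235.3703 = 680.9663 kJ (non-spontaneous)

dG = 680.9663 kJ, non-spontaneous


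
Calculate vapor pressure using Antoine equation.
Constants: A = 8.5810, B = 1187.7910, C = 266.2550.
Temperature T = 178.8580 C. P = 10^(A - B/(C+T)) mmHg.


C+T = 445.1130
B/(C+T) = 2.6685
log10(P) = 8.5810 - 2.6685 = 5.9125
P = 10^5.9125 = 817493.6062 mmHg

817493.6062 mmHg


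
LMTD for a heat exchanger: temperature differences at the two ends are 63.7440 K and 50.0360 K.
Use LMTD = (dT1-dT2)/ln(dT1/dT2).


dT1/dT2 = 1.2740
ln(dT1/dT2) = 0.2421
LMTD = 13.7080 / 0.2421 = 56.6137 K

56.6137 K


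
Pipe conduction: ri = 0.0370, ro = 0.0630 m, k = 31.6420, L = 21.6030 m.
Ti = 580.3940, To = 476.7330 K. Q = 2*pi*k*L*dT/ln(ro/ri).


dT = 103.6610 K
ln(ro/ri) = 0.5322
Q = 2*pi*31.6420*21.6030*103.6610 / 0.5322 = 836536.0545 W

836536.0545 W


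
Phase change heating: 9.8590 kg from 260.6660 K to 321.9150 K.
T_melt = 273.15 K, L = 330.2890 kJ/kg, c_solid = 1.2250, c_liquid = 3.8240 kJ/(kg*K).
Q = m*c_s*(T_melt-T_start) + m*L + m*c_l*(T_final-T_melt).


Q1 (sensible, solid) = 9.8590 * 1.2250 * 12.4840 = 150.7727 kJ
Q2 (latent) = 9.8590 * 330.2890 = 3256.3193 kJ
Q3 (sensible, liquid) = 9.8590 * 3.8240 * 48.7650 = 1838.4803 kJ
Q_total = 5245.5722 kJ

5245.5722 kJ


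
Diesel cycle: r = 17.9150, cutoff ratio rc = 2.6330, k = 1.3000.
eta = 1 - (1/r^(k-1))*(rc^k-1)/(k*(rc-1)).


r^(k-1) = 2.3766
rc^k = 3.5204
eta = 0.5005 = 50.0464%

50.0464%


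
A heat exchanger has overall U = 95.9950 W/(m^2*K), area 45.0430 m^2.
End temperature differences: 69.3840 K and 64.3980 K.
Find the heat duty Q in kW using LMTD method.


LMTD = 66.8600 K
Q = 95.9950 * 45.0430 * 66.8600 = 289096.2158 W = 289.0962 kW

289.0962 kW


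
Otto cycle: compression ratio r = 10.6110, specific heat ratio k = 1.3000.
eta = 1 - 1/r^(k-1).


r^(k-1) = 2.0311
eta = 1 - 1/2.0311 = 0.5077 = 50.7651%

50.7651%


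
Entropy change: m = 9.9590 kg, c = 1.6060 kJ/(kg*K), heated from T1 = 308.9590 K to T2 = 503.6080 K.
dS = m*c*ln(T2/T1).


T2/T1 = 1.6300
ln(T2/T1) = 0.4886
dS = 9.9590 * 1.6060 * 0.4886 = 7.8146 kJ/K

7.8146 kJ/K


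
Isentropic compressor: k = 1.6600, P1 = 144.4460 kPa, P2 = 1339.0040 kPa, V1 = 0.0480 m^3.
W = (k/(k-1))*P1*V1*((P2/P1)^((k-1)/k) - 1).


(k-1)/k = 0.3976
(P2/P1)^exp = 2.4238
W = 2.5152 * 144.4460 * 0.0480 * (2.4238 - 1) = 24.8294 kJ

24.8294 kJ


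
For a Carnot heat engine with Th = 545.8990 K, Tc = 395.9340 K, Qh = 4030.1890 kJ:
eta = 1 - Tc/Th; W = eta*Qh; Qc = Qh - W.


eta = 1 - 395.9340/545.8990 = 0.2747
W = 0.2747 * 4030.1890 = 1107.1412 kJ
Qc = 4030.1890 - 1107.1412 = 2923.0478 kJ

eta = 27.4712%, W = 1107.1412 kJ, Qc = 2923.0478 kJ


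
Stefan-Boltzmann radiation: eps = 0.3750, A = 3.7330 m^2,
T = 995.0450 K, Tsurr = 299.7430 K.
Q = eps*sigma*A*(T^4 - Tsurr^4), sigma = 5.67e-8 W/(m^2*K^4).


T^4 = 9.8033e+11
Tsurr^4 = 8.0723e+09
Q = 0.3750 * 5.67e-8 * 3.7330 * 9.7225e+11 = 77170.6750 W

77170.6750 W


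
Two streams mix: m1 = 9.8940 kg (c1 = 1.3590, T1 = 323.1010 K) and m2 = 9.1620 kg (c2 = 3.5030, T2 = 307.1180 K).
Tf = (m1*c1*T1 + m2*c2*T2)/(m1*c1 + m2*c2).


num = 14201.1929
den = 45.5404
Tf = 311.8370 K

311.8370 K


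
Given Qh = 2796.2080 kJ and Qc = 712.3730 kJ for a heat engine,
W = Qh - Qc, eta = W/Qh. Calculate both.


W = 2796.2080 - 712.3730 = 2083.8350 kJ
eta = 2083.8350 / 2796.2080 = 0.7452 = 74.5236%

W = 2083.8350 kJ, eta = 74.5236%


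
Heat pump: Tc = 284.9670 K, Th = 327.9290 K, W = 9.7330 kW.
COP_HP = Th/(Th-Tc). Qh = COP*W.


COP = 327.9290 / 42.9620 = 7.6330
Qh = 7.6330 * 9.7330 = 74.2920 kW

COP = 7.6330, Qh = 74.2920 kW


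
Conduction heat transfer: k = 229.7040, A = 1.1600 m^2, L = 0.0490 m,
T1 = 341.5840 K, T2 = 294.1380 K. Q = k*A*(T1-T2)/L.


dT = 47.4460 K
Q = 229.7040 * 1.1600 * 47.4460 / 0.0490 = 258006.1580 W

258006.1580 W


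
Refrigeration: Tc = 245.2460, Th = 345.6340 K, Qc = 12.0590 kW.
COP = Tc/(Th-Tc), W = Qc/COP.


COP = 245.2460 / 100.3880 = 2.4430
W = 12.0590 / 2.4430 = 4.9362 kW

COP = 2.4430, W = 4.9362 kW


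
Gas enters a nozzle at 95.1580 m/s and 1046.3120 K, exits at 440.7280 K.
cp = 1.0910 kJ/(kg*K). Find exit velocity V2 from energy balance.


dT = 605.5840 K
2*cp*1000*dT = 1321384.2880
V1^2 = 9055.0450
V2 = sqrt(1330439.3330) = 1153.4467 m/s

1153.4467 m/s


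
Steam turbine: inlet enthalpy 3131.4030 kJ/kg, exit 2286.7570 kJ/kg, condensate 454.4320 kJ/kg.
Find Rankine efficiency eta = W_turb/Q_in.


W = 844.6460 kJ/kg
Q_in = 2676.9710 kJ/kg
eta = 0.3155 = 31.5523%

eta = 31.5523%


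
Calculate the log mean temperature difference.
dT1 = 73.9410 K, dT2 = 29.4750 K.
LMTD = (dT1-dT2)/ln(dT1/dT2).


dT1/dT2 = 2.5086
ln(dT1/dT2) = 0.9197
LMTD = 44.4660 / 0.9197 = 48.3471 K

48.3471 K


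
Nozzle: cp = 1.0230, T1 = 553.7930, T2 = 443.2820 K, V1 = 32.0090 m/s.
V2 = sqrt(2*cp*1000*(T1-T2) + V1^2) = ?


dT = 110.5110 K
2*cp*1000*dT = 226105.5060
V1^2 = 1024.5761
V2 = sqrt(227130.0821) = 476.5817 m/s

476.5817 m/s


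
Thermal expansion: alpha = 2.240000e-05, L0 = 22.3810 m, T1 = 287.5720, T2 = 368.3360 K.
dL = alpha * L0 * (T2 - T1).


dT = 80.7640 K
dL = 2.240000e-05 * 22.3810 * 80.7640 = 0.040490 m
L_final = 22.421490 m

dL = 0.040490 m


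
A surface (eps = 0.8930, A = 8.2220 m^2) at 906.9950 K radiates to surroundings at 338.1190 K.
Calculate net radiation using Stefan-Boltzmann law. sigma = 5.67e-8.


T^4 = 6.7674e+11
Tsurr^4 = 1.3070e+10
Q = 0.8930 * 5.67e-8 * 8.2220 * 6.6367e+11 = 276287.8604 W

276287.8604 W


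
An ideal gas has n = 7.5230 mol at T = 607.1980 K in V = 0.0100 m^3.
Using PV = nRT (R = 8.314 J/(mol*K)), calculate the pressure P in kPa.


P = nRT/V = 7.5230 * 8.314 * 607.1980 / 0.0100
= 37977.9409 / 0.0100 = 3797794.0906 Pa = 3797.7941 kPa

3797.7941 kPa


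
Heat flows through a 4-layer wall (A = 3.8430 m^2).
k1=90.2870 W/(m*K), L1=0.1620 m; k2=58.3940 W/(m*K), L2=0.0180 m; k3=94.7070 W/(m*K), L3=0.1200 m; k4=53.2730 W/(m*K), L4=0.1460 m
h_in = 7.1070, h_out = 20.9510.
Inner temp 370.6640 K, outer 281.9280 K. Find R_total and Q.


R_conv_in = 1/(7.1070*3.8430) = 0.0366
R_1 = 0.1620/(90.2870*3.8430) = 0.0005
R_2 = 0.0180/(58.3940*3.8430) = 8.0211e-05
R_3 = 0.1200/(94.7070*3.8430) = 0.0003
R_4 = 0.1460/(53.2730*3.8430) = 0.0007
R_conv_out = 1/(20.9510*3.8430) = 0.0124
R_total = 0.0506 K/W
Q = 88.7360 / 0.0506 = 1752.8542 W

R_total = 0.0506 K/W, Q = 1752.8542 W


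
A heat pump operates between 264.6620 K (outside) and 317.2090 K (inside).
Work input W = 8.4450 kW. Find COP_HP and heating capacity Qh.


COP = 317.2090 / 52.5470 = 6.0367
Qh = 6.0367 * 8.4450 = 50.9797 kW

COP = 6.0367, Qh = 50.9797 kW


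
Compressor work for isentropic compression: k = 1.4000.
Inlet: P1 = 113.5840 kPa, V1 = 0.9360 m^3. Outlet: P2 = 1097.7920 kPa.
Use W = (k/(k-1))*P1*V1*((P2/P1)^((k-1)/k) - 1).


(k-1)/k = 0.2857
(P2/P1)^exp = 1.9120
W = 3.5000 * 113.5840 * 0.9360 * (1.9120 - 1) = 339.3541 kJ

339.3541 kJ


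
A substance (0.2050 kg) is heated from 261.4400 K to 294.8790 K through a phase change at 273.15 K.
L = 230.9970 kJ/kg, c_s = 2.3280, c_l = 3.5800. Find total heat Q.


Q1 (sensible, solid) = 0.2050 * 2.3280 * 11.7100 = 5.5885 kJ
Q2 (latent) = 0.2050 * 230.9970 = 47.3544 kJ
Q3 (sensible, liquid) = 0.2050 * 3.5800 * 21.7290 = 15.9469 kJ
Q_total = 68.8898 kJ

68.8898 kJ


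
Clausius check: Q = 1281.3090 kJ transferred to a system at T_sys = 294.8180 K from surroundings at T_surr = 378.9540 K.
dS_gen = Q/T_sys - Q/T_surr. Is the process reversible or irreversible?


dS_sys = 1281.3090/294.8180 = 4.3461 kJ/K
dS_surr = -1281.3090/378.9540 = -3.3812 kJ/K
dS_gen = 4.3461 - 3.3812 = 0.9649 kJ/K (irreversible)

dS_gen = 0.9649 kJ/K, irreversible


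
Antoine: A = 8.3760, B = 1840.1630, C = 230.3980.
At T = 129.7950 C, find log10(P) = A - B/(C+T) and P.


C+T = 360.1930
B/(C+T) = 5.1088
log10(P) = 8.3760 - 5.1088 = 3.2672
P = 10^3.2672 = 1850.0140 mmHg

1850.0140 mmHg


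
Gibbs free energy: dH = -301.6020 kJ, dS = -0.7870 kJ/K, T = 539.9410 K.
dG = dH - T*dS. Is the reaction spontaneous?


T*dS = 539.9410 * -0.7870 = -424.9336 kJ
dG = -301.6020 + 424.9336 = 123.3316 kJ (non-spontaneous)

dG = 123.3316 kJ, non-spontaneous


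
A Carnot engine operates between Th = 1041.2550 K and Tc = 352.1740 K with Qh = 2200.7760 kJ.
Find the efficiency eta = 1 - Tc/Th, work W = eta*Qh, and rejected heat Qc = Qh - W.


eta = 1 - 352.1740/1041.2550 = 0.6618
W = 0.6618 * 2200.7760 = 1456.4280 kJ
Qc = 2200.7760 - 1456.4280 = 744.3480 kJ

eta = 66.1779%, W = 1456.4280 kJ, Qc = 744.3480 kJ


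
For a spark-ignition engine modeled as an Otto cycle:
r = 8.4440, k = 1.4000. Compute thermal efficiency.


r^(k-1) = 2.3476
eta = 1 - 1/2.3476 = 0.5740 = 57.4028%

57.4028%


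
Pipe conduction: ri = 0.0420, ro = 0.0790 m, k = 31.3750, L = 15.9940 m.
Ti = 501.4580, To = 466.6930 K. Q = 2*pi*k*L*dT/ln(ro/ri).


dT = 34.7650 K
ln(ro/ri) = 0.6318
Q = 2*pi*31.3750*15.9940*34.7650 / 0.6318 = 173499.5164 W

173499.5164 W


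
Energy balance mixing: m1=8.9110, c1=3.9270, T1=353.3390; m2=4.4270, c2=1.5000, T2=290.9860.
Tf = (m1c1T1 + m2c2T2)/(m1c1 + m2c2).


num = 14296.8598
den = 41.6340
Tf = 343.3939 K

343.3939 K


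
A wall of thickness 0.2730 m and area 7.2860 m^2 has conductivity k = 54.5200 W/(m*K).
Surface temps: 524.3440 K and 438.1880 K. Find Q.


dT = 86.1560 K
Q = 54.5200 * 7.2860 * 86.1560 / 0.2730 = 125362.5723 W

125362.5723 W


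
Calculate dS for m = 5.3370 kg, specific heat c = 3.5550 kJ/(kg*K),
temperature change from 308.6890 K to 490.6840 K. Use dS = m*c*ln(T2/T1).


T2/T1 = 1.5896
ln(T2/T1) = 0.4635
dS = 5.3370 * 3.5550 * 0.4635 = 8.7934 kJ/K

8.7934 kJ/K


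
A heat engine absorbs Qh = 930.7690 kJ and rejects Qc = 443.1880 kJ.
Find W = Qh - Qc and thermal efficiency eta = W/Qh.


W = 930.7690 - 443.1880 = 487.5810 kJ
eta = 487.5810 / 930.7690 = 0.5238 = 52.3847%

W = 487.5810 kJ, eta = 52.3847%


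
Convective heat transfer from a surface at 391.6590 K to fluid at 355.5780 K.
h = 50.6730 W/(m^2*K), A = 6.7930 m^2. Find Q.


dT = 36.0810 K
Q = 50.6730 * 6.7930 * 36.0810 = 12419.8628 W

12419.8628 W


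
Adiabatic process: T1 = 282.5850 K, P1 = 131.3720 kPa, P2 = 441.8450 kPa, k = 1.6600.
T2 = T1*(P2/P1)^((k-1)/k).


(k-1)/k = 0.3976
(P2/P1)^exp = 1.6197
T2 = 282.5850 * 1.6197 = 457.7060 K

457.7060 K


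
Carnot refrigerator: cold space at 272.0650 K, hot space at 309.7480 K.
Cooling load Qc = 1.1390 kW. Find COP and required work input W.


COP = 272.0650 / 37.6830 = 7.2198
W = 1.1390 / 7.2198 = 0.1578 kW

COP = 7.2198, W = 0.1578 kW


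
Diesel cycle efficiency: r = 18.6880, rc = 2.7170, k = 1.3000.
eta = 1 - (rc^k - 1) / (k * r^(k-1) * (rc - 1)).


r^(k-1) = 2.4070
rc^k = 3.6670
eta = 0.5036 = 50.3581%

50.3581%


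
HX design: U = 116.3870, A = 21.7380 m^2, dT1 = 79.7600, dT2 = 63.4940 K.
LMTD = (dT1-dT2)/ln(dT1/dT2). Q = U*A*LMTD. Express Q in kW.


LMTD = 71.3181 K
Q = 116.3870 * 21.7380 * 71.3181 = 180436.2872 W = 180.4363 kW

180.4363 kW


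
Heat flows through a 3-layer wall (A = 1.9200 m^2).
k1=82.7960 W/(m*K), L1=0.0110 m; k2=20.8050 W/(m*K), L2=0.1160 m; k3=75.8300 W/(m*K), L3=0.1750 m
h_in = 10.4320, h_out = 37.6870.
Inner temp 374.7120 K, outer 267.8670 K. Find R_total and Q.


R_conv_in = 1/(10.4320*1.9200) = 0.0499
R_1 = 0.0110/(82.7960*1.9200) = 6.9196e-05
R_2 = 0.1160/(20.8050*1.9200) = 0.0029
R_3 = 0.1750/(75.8300*1.9200) = 0.0012
R_conv_out = 1/(37.6870*1.9200) = 0.0138
R_total = 0.0679 K/W
Q = 106.8450 / 0.0679 = 1573.0636 W

R_total = 0.0679 K/W, Q = 1573.0636 W


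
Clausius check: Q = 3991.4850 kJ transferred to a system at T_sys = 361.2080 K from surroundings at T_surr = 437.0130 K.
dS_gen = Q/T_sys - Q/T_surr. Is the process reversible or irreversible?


dS_sys = 3991.4850/361.2080 = 11.0504 kJ/K
dS_surr = -3991.4850/437.0130 = -9.1336 kJ/K
dS_gen = 11.0504 - 9.1336 = 1.9168 kJ/K (irreversible)

dS_gen = 1.9168 kJ/K, irreversible


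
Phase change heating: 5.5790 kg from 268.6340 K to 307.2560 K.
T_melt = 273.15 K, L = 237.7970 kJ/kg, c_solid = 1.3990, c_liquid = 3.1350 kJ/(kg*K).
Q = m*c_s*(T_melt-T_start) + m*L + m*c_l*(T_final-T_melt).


Q1 (sensible, solid) = 5.5790 * 1.3990 * 4.5160 = 35.2475 kJ
Q2 (latent) = 5.5790 * 237.7970 = 1326.6695 kJ
Q3 (sensible, liquid) = 5.5790 * 3.1350 * 34.1060 = 596.5196 kJ
Q_total = 1958.4365 kJ

1958.4365 kJ


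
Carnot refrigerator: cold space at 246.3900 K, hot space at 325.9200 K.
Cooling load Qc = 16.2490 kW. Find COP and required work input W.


COP = 246.3900 / 79.5300 = 3.0981
W = 16.2490 / 3.0981 = 5.2449 kW

COP = 3.0981, W = 5.2449 kW


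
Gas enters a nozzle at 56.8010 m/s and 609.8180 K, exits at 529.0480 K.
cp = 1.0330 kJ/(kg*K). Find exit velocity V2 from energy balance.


dT = 80.7700 K
2*cp*1000*dT = 166870.8200
V1^2 = 3226.3536
V2 = sqrt(170097.1736) = 412.4284 m/s

412.4284 m/s


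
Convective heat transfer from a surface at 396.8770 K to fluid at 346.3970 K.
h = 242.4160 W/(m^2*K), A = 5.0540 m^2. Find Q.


dT = 50.4800 K
Q = 242.4160 * 5.0540 * 50.4800 = 61846.6050 W

61846.6050 W


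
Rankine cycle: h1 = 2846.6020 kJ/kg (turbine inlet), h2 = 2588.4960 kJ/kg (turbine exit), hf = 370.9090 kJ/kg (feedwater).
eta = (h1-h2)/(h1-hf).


W = 258.1060 kJ/kg
Q_in = 2475.6930 kJ/kg
eta = 0.1043 = 10.4256%

eta = 10.4256%


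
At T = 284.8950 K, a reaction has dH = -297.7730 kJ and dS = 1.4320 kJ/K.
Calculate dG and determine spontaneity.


T*dS = 284.8950 * 1.4320 = 407.9696 kJ
dG = -297.7730 - 407.9696 = -705.7426 kJ (spontaneous)

dG = -705.7426 kJ, spontaneous


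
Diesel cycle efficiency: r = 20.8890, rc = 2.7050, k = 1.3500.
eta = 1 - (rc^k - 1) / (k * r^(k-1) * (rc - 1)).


r^(k-1) = 2.8972
rc^k = 3.8320
eta = 0.5753 = 57.5318%

57.5318%


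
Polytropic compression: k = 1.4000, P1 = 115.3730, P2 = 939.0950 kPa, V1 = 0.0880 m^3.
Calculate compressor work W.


(k-1)/k = 0.2857
(P2/P1)^exp = 1.8204
W = 3.5000 * 115.3730 * 0.0880 * (1.8204 - 1) = 29.1537 kJ

29.1537 kJ


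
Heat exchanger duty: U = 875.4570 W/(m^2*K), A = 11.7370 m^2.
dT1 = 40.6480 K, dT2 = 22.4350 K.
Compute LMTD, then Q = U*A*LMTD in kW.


LMTD = 30.6447 K
Q = 875.4570 * 11.7370 * 30.6447 = 314881.8749 W = 314.8819 kW

314.8819 kW


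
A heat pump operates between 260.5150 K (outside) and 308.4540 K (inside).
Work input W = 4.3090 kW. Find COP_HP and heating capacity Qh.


COP = 308.4540 / 47.9390 = 6.4343
Qh = 6.4343 * 4.3090 = 27.7254 kW

COP = 6.4343, Qh = 27.7254 kW


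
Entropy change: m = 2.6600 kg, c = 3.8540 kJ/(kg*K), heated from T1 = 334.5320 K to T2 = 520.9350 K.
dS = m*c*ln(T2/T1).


T2/T1 = 1.5572
ln(T2/T1) = 0.4429
dS = 2.6600 * 3.8540 * 0.4429 = 4.5404 kJ/K

4.5404 kJ/K


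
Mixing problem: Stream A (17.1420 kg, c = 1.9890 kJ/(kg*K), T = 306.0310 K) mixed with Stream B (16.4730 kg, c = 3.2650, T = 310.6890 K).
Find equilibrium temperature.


num = 27144.4654
den = 87.8798
Tf = 308.8818 K

308.8818 K


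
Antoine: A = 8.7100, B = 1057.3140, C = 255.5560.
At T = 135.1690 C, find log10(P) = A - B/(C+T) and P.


C+T = 390.7250
B/(C+T) = 2.7060
log10(P) = 8.7100 - 2.7060 = 6.0040
P = 10^6.0040 = 1009180.6249 mmHg

1009180.6249 mmHg


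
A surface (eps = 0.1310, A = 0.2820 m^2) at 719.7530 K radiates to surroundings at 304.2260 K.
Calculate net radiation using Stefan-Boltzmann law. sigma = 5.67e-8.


T^4 = 2.6837e+11
Tsurr^4 = 8.5661e+09
Q = 0.1310 * 5.67e-8 * 0.2820 * 2.5980e+11 = 544.1881 W

544.1881 W


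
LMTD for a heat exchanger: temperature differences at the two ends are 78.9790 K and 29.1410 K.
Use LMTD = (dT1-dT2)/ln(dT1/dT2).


dT1/dT2 = 2.7102
ln(dT1/dT2) = 0.9970
LMTD = 49.8380 / 0.9970 = 49.9862 K

49.9862 K


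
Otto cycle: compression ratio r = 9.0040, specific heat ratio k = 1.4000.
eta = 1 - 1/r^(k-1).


r^(k-1) = 2.4087
eta = 1 - 1/2.4087 = 0.5848 = 58.4830%

58.4830%


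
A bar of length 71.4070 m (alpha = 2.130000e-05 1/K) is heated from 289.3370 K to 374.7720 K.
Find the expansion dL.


dT = 85.4350 K
dL = 2.130000e-05 * 71.4070 * 85.4350 = 0.129944 m
L_final = 71.536944 m

dL = 0.129944 m


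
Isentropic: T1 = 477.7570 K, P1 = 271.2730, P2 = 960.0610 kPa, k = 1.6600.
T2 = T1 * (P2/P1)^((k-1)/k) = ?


(k-1)/k = 0.3976
(P2/P1)^exp = 1.6529
T2 = 477.7570 * 1.6529 = 789.6622 K

789.6622 K


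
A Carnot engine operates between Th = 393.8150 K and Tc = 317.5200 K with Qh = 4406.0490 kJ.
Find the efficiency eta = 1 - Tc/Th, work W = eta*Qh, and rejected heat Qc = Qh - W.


eta = 1 - 317.5200/393.8150 = 0.1937
W = 0.1937 * 4406.0490 = 853.5975 kJ
Qc = 4406.0490 - 853.5975 = 3552.4515 kJ

eta = 19.3733%, W = 853.5975 kJ, Qc = 3552.4515 kJ


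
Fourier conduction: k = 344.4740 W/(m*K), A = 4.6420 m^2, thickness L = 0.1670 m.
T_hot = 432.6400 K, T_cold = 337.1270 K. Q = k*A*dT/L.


dT = 95.5130 K
Q = 344.4740 * 4.6420 * 95.5130 / 0.1670 = 914550.3056 W

914550.3056 W


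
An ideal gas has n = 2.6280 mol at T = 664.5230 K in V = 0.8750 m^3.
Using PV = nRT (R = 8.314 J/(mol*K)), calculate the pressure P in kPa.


P = nRT/V = 2.6280 * 8.314 * 664.5230 / 0.8750
= 14519.2906 / 0.8750 = 16593.4750 Pa = 16.5935 kPa

16.5935 kPa


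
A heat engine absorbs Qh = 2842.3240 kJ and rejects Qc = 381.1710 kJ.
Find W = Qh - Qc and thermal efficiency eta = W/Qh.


W = 2842.3240 - 381.1710 = 2461.1530 kJ
eta = 2461.1530 / 2842.3240 = 0.8659 = 86.5895%

W = 2461.1530 kJ, eta = 86.5895%


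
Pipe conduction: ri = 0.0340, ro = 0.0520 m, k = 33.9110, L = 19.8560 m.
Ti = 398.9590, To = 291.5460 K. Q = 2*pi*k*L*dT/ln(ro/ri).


dT = 107.4130 K
ln(ro/ri) = 0.4249
Q = 2*pi*33.9110*19.8560*107.4130 / 0.4249 = 1069546.1350 W

1069546.1350 W


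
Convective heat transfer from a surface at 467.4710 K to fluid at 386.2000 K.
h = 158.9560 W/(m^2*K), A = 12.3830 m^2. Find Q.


dT = 81.2710 K
Q = 158.9560 * 12.3830 * 81.2710 = 159969.9474 W

159969.9474 W


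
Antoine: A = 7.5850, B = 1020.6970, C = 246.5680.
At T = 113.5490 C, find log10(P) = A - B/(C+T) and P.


C+T = 360.1170
B/(C+T) = 2.8343
log10(P) = 7.5850 - 2.8343 = 4.7507
P = 10^4.7507 = 56318.5829 mmHg

56318.5829 mmHg


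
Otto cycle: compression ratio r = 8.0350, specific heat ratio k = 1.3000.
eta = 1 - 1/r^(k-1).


r^(k-1) = 1.8685
eta = 1 - 1/1.8685 = 0.4648 = 46.4815%

46.4815%


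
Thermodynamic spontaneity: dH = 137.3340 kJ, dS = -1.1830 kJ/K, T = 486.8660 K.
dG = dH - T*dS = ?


T*dS = 486.8660 * -1.1830 = -575.9625 kJ
dG = 137.3340 + 575.9625 = 713.2965 kJ (non-spontaneous)

dG = 713.2965 kJ, non-spontaneous


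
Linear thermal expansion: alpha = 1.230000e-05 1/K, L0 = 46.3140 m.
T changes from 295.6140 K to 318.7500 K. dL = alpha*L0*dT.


dT = 23.1360 K
dL = 1.230000e-05 * 46.3140 * 23.1360 = 0.013180 m
L_final = 46.327180 m

dL = 0.013180 m


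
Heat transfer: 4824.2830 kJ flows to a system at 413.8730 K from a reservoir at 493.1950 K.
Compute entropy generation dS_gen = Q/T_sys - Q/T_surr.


dS_sys = 4824.2830/413.8730 = 11.6564 kJ/K
dS_surr = -4824.2830/493.1950 = -9.7817 kJ/K
dS_gen = 11.6564 - 9.7817 = 1.8747 kJ/K (irreversible)

dS_gen = 1.8747 kJ/K, irreversible


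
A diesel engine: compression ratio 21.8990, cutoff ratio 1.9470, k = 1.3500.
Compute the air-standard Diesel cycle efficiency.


r^(k-1) = 2.9454
rc^k = 2.4584
eta = 0.6127 = 61.2716%

61.2716%


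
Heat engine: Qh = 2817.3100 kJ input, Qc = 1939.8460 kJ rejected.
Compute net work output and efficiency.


W = 2817.3100 - 1939.8460 = 877.4640 kJ
eta = 877.4640 / 2817.3100 = 0.3115 = 31.1455%

W = 877.4640 kJ, eta = 31.1455%


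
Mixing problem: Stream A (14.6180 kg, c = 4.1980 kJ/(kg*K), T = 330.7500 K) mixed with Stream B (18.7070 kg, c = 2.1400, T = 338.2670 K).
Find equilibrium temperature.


num = 33838.7609
den = 101.3993
Tf = 333.7178 K

333.7178 K


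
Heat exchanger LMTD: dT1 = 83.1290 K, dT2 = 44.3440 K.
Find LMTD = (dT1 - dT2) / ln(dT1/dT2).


dT1/dT2 = 1.8746
ln(dT1/dT2) = 0.6284
LMTD = 38.7850 / 0.6284 = 61.7187 K

61.7187 K


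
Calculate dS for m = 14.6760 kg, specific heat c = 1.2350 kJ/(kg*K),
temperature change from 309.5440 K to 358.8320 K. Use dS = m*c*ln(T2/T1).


T2/T1 = 1.1592
ln(T2/T1) = 0.1478
dS = 14.6760 * 1.2350 * 0.1478 = 2.6780 kJ/K

2.6780 kJ/K


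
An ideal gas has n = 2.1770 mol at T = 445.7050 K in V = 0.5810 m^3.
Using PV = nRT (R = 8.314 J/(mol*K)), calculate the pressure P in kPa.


P = nRT/V = 2.1770 * 8.314 * 445.7050 / 0.5810
= 8067.0724 / 0.5810 = 13884.8062 Pa = 13.8848 kPa

13.8848 kPa


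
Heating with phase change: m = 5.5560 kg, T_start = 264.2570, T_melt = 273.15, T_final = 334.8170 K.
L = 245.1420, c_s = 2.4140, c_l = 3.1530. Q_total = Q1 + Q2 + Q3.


Q1 (sensible, solid) = 5.5560 * 2.4140 * 8.8930 = 119.2746 kJ
Q2 (latent) = 5.5560 * 245.1420 = 1362.0090 kJ
Q3 (sensible, liquid) = 5.5560 * 3.1530 * 61.6670 = 1080.2867 kJ
Q_total = 2561.5702 kJ

2561.5702 kJ


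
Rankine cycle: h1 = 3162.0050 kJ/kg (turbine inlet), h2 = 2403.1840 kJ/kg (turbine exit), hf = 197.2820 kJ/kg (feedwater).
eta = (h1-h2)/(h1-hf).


W = 758.8210 kJ/kg
Q_in = 2964.7230 kJ/kg
eta = 0.2560 = 25.5950%

eta = 25.5950%


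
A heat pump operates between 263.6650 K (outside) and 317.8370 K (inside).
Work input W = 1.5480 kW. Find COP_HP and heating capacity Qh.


COP = 317.8370 / 54.1720 = 5.8672
Qh = 5.8672 * 1.5480 = 9.0824 kW

COP = 5.8672, Qh = 9.0824 kW


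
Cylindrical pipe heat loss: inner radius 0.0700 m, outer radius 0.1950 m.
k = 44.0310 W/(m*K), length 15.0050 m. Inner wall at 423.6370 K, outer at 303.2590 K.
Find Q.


dT = 120.3780 K
ln(ro/ri) = 1.0245
Q = 2*pi*44.0310*15.0050*120.3780 / 1.0245 = 487761.7588 W

487761.7588 W


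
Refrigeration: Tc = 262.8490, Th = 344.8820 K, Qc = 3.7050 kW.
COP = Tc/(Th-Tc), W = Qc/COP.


COP = 262.8490 / 82.0330 = 3.2042
W = 3.7050 / 3.2042 = 1.1563 kW

COP = 3.2042, W = 1.1563 kW


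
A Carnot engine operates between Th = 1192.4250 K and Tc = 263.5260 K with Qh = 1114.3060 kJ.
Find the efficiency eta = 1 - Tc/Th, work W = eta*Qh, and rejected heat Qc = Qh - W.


eta = 1 - 263.5260/1192.4250 = 0.7790
W = 0.7790 * 1114.3060 = 868.0443 kJ
Qc = 1114.3060 - 868.0443 = 246.2617 kJ

eta = 77.9000%, W = 868.0443 kJ, Qc = 246.2617 kJ


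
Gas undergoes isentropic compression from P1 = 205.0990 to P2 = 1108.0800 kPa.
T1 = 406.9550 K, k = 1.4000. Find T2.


(k-1)/k = 0.2857
(P2/P1)^exp = 1.6193
T2 = 406.9550 * 1.6193 = 658.9657 K

658.9657 K


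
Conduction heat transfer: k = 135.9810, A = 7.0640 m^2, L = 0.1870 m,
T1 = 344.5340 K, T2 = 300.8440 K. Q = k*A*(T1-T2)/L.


dT = 43.6900 K
Q = 135.9810 * 7.0640 * 43.6900 / 0.1870 = 224424.0314 W

224424.0314 W


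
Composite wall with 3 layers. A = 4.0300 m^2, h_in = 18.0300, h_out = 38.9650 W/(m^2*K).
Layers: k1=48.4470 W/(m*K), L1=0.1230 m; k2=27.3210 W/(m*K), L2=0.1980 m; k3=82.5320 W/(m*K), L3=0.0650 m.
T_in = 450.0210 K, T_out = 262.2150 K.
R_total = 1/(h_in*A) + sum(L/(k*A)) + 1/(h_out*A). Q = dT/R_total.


R_conv_in = 1/(18.0300*4.0300) = 0.0138
R_1 = 0.1230/(48.4470*4.0300) = 0.0006
R_2 = 0.1980/(27.3210*4.0300) = 0.0018
R_3 = 0.0650/(82.5320*4.0300) = 0.0002
R_conv_out = 1/(38.9650*4.0300) = 0.0064
R_total = 0.0228 K/W
Q = 187.8060 / 0.0228 = 8253.5634 W

R_total = 0.0228 K/W, Q = 8253.5634 W


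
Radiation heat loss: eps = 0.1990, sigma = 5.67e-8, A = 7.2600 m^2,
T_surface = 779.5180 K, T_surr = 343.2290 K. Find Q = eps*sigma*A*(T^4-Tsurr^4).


T^4 = 3.6924e+11
Tsurr^4 = 1.3878e+10
Q = 0.1990 * 5.67e-8 * 7.2600 * 3.5536e+11 = 29109.7903 W

29109.7903 W


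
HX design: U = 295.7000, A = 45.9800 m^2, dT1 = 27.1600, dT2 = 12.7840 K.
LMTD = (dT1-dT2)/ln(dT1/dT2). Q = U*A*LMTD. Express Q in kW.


LMTD = 19.0777 K
Q = 295.7000 * 45.9800 * 19.0777 = 259385.5359 W = 259.3855 kW

259.3855 kW


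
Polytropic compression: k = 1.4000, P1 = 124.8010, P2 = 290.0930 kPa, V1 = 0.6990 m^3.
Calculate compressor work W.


(k-1)/k = 0.2857
(P2/P1)^exp = 1.2725
W = 3.5000 * 124.8010 * 0.6990 * (1.2725 - 1) = 83.2056 kJ

83.2056 kJ


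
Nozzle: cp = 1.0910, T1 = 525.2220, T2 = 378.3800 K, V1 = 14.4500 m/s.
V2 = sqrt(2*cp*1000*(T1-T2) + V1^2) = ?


dT = 146.8420 K
2*cp*1000*dT = 320409.2440
V1^2 = 208.8025
V2 = sqrt(320618.0465) = 566.2314 m/s

566.2314 m/s


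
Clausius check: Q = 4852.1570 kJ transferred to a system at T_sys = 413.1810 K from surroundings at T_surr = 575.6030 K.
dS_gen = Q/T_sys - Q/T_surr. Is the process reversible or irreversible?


dS_sys = 4852.1570/413.1810 = 11.7434 kJ/K
dS_surr = -4852.1570/575.6030 = -8.4297 kJ/K
dS_gen = 11.7434 - 8.4297 = 3.3137 kJ/K (irreversible)

dS_gen = 3.3137 kJ/K, irreversible


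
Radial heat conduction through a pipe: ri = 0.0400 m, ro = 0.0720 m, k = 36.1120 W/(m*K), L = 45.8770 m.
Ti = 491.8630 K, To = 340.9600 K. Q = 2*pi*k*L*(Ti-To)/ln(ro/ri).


dT = 150.9030 K
ln(ro/ri) = 0.5878
Q = 2*pi*36.1120*45.8770*150.9030 / 0.5878 = 2672419.0906 W

2672419.0906 W


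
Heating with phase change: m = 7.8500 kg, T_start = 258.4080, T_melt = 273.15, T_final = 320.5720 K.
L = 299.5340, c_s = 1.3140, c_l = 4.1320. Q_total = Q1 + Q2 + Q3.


Q1 (sensible, solid) = 7.8500 * 1.3140 * 14.7420 = 152.0623 kJ
Q2 (latent) = 7.8500 * 299.5340 = 2351.3419 kJ
Q3 (sensible, liquid) = 7.8500 * 4.1320 * 47.4220 = 1538.1895 kJ
Q_total = 4041.5936 kJ

4041.5936 kJ


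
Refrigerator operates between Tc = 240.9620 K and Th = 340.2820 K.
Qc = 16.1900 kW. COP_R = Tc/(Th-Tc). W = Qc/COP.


COP = 240.9620 / 99.3200 = 2.4261
W = 16.1900 / 2.4261 = 6.6732 kW

COP = 2.4261, W = 6.6732 kW


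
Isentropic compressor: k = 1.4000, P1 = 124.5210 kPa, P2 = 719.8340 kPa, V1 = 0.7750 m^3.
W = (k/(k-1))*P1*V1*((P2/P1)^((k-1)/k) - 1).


(k-1)/k = 0.2857
(P2/P1)^exp = 1.6509
W = 3.5000 * 124.5210 * 0.7750 * (1.6509 - 1) = 219.8380 kJ

219.8380 kJ


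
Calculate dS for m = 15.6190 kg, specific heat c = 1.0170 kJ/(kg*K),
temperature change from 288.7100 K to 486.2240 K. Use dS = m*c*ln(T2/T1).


T2/T1 = 1.6841
ln(T2/T1) = 0.5212
dS = 15.6190 * 1.0170 * 0.5212 = 8.2798 kJ/K

8.2798 kJ/K


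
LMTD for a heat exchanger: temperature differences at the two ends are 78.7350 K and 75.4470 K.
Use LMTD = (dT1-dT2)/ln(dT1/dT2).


dT1/dT2 = 1.0436
ln(dT1/dT2) = 0.0427
LMTD = 3.2880 / 0.0427 = 77.0793 K

77.0793 K


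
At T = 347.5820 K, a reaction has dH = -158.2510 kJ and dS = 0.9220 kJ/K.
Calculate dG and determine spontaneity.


T*dS = 347.5820 * 0.9220 = 320.4706 kJ
dG = -158.2510 - 320.4706 = -478.7216 kJ (spontaneous)

dG = -478.7216 kJ, spontaneous


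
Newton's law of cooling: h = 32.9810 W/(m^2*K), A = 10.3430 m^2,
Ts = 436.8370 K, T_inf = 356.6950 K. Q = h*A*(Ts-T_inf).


dT = 80.1420 K
Q = 32.9810 * 10.3430 * 80.1420 = 27338.2380 W

27338.2380 W


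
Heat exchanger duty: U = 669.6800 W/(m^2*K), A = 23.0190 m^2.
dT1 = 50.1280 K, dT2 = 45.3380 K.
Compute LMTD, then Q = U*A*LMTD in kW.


LMTD = 47.6929 K
Q = 669.6800 * 23.0190 * 47.6929 = 735203.6682 W = 735.2037 kW

735.2037 kW


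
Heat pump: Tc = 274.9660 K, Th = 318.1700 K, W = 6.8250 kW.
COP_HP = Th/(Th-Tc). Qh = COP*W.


COP = 318.1700 / 43.2040 = 7.3644
Qh = 7.3644 * 6.8250 = 50.2618 kW

COP = 7.3644, Qh = 50.2618 kW


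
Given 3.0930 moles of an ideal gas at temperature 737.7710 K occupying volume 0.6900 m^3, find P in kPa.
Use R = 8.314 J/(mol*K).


P = nRT/V = 3.0930 * 8.314 * 737.7710 / 0.6900
= 18971.9303 / 0.6900 = 27495.5512 Pa = 27.4956 kPa

27.4956 kPa


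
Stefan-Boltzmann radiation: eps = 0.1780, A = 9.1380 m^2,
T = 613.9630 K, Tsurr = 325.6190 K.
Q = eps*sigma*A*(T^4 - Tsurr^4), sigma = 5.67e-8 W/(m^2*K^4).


T^4 = 1.4209e+11
Tsurr^4 = 1.1242e+10
Q = 0.1780 * 5.67e-8 * 9.1380 * 1.3085e+11 = 12067.7815 W

12067.7815 W


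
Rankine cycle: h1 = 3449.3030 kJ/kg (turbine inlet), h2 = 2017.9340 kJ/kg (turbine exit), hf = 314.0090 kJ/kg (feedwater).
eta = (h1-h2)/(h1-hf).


W = 1431.3690 kJ/kg
Q_in = 3135.2940 kJ/kg
eta = 0.4565 = 45.6534%

eta = 45.6534%


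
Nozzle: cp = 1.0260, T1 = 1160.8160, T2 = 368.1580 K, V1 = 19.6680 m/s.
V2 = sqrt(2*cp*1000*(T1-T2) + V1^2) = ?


dT = 792.6580 K
2*cp*1000*dT = 1626534.2160
V1^2 = 386.8302
V2 = sqrt(1626921.0462) = 1275.5082 m/s

1275.5082 m/s


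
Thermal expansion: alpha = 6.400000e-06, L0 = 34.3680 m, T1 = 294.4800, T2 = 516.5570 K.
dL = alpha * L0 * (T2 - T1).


dT = 222.0770 K
dL = 6.400000e-06 * 34.3680 * 222.0770 = 0.048847 m
L_final = 34.416847 m

dL = 0.048847 m


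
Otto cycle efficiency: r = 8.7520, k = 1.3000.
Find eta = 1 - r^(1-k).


r^(k-1) = 1.9170
eta = 1 - 1/1.9170 = 0.4784 = 47.8364%

47.8364%


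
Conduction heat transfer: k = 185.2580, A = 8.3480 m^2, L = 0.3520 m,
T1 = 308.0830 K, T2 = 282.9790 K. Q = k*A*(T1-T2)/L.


dT = 25.1040 K
Q = 185.2580 * 8.3480 * 25.1040 / 0.3520 = 110295.9776 W

110295.9776 W


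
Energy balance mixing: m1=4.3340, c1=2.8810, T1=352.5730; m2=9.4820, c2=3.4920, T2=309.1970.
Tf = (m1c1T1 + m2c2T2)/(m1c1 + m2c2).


num = 14640.1824
den = 45.5974
Tf = 321.0750 K

321.0750 K


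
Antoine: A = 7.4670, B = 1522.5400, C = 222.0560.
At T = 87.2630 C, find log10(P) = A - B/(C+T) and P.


C+T = 309.3190
B/(C+T) = 4.9222
log10(P) = 7.4670 - 4.9222 = 2.5448
P = 10^2.5448 = 350.5642 mmHg

350.5642 mmHg


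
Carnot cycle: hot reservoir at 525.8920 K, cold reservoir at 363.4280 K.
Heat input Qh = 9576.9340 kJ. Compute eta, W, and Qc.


eta = 1 - 363.4280/525.8920 = 0.3089
W = 0.3089 * 9576.9340 = 2958.6056 kJ
Qc = 9576.9340 - 2958.6056 = 6618.3284 kJ

eta = 30.8930%, W = 2958.6056 kJ, Qc = 6618.3284 kJ


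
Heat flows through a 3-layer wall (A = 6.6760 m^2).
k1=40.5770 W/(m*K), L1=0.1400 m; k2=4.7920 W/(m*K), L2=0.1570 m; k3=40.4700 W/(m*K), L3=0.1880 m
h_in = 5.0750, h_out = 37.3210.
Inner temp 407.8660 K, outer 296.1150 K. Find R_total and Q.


R_conv_in = 1/(5.0750*6.6760) = 0.0295
R_1 = 0.1400/(40.5770*6.6760) = 0.0005
R_2 = 0.1570/(4.7920*6.6760) = 0.0049
R_3 = 0.1880/(40.4700*6.6760) = 0.0007
R_conv_out = 1/(37.3210*6.6760) = 0.0040
R_total = 0.0396 K/W
Q = 111.7510 / 0.0396 = 2818.4993 W

R_total = 0.0396 K/W, Q = 2818.4993 W


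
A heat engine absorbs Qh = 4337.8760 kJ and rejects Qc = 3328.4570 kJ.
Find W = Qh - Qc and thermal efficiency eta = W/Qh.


W = 4337.8760 - 3328.4570 = 1009.4190 kJ
eta = 1009.4190 / 4337.8760 = 0.2327 = 23.2699%

W = 1009.4190 kJ, eta = 23.2699%


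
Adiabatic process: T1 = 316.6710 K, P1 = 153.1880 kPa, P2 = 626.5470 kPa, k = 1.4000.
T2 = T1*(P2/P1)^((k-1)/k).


(k-1)/k = 0.2857
(P2/P1)^exp = 1.4955
T2 = 316.6710 * 1.4955 = 473.5741 K

473.5741 K


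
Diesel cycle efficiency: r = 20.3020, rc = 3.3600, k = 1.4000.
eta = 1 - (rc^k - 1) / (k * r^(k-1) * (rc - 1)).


r^(k-1) = 3.3344
rc^k = 5.4560
eta = 0.5955 = 59.5526%

59.5526%


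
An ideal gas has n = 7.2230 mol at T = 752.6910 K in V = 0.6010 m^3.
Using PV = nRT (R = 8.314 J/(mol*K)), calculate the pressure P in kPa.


P = nRT/V = 7.2230 * 8.314 * 752.6910 / 0.6010
= 45200.6165 / 0.6010 = 75209.0125 Pa = 75.2090 kPa

75.2090 kPa


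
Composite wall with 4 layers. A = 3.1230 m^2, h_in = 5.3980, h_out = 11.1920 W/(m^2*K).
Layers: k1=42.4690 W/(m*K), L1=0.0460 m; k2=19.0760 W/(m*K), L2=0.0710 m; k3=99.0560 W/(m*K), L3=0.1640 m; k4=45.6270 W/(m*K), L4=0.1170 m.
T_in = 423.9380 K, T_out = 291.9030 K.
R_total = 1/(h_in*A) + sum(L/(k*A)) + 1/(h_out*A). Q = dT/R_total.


R_conv_in = 1/(5.3980*3.1230) = 0.0593
R_1 = 0.0460/(42.4690*3.1230) = 0.0003
R_2 = 0.0710/(19.0760*3.1230) = 0.0012
R_3 = 0.1640/(99.0560*3.1230) = 0.0005
R_4 = 0.1170/(45.6270*3.1230) = 0.0008
R_conv_out = 1/(11.1920*3.1230) = 0.0286
R_total = 0.0908 K/W
Q = 132.0350 / 0.0908 = 1453.8227 W

R_total = 0.0908 K/W, Q = 1453.8227 W


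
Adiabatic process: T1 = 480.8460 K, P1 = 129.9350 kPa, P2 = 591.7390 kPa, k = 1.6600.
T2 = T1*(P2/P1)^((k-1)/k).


(k-1)/k = 0.3976
(P2/P1)^exp = 1.8272
T2 = 480.8460 * 1.8272 = 878.5796 K

878.5796 K


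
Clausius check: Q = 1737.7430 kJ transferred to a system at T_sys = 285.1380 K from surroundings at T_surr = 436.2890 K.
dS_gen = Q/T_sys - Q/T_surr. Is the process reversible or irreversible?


dS_sys = 1737.7430/285.1380 = 6.0944 kJ/K
dS_surr = -1737.7430/436.2890 = -3.9830 kJ/K
dS_gen = 6.0944 - 3.9830 = 2.1114 kJ/K (irreversible)

dS_gen = 2.1114 kJ/K, irreversible


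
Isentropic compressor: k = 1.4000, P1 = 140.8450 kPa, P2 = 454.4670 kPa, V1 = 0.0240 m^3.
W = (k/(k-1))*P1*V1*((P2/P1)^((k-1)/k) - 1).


(k-1)/k = 0.2857
(P2/P1)^exp = 1.3975
W = 3.5000 * 140.8450 * 0.0240 * (1.3975 - 1) = 4.7031 kJ

4.7031 kJ


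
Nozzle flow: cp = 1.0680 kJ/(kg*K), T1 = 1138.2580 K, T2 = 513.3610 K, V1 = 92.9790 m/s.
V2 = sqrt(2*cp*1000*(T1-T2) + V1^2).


dT = 624.8970 K
2*cp*1000*dT = 1334779.9920
V1^2 = 8645.0944
V2 = sqrt(1343425.0864) = 1159.0622 m/s

1159.0622 m/s


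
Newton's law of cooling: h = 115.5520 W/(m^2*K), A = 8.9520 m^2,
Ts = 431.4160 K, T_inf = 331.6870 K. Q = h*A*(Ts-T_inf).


dT = 99.7290 K
Q = 115.5520 * 8.9520 * 99.7290 = 103161.8222 W

103161.8222 W


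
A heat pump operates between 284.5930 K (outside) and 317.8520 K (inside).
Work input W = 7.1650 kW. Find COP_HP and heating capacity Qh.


COP = 317.8520 / 33.2590 = 9.5569
Qh = 9.5569 * 7.1650 = 68.4750 kW

COP = 9.5569, Qh = 68.4750 kW


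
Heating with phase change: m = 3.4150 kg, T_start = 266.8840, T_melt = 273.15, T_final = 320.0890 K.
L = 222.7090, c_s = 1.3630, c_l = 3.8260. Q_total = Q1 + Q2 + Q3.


Q1 (sensible, solid) = 3.4150 * 1.3630 * 6.2660 = 29.1660 kJ
Q2 (latent) = 3.4150 * 222.7090 = 760.5512 kJ
Q3 (sensible, liquid) = 3.4150 * 3.8260 * 46.9390 = 613.2951 kJ
Q_total = 1403.0124 kJ

1403.0124 kJ


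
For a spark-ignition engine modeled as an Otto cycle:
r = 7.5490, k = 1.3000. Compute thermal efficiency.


r^(k-1) = 1.8339
eta = 1 - 1/1.8339 = 0.4547 = 45.4703%

45.4703%


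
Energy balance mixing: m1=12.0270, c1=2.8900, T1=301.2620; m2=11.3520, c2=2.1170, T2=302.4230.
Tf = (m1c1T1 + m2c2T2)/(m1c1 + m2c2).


num = 17739.1588
den = 58.7902
Tf = 301.7366 K

301.7366 K


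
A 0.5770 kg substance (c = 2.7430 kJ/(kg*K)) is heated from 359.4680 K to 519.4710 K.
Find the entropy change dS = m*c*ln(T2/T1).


T2/T1 = 1.4451
ln(T2/T1) = 0.3682
dS = 0.5770 * 2.7430 * 0.3682 = 0.5827 kJ/K

0.5827 kJ/K


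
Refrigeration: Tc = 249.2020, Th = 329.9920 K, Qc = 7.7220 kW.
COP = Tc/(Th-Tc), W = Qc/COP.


COP = 249.2020 / 80.7900 = 3.0846
W = 7.7220 / 3.0846 = 2.5034 kW

COP = 3.0846, W = 2.5034 kW


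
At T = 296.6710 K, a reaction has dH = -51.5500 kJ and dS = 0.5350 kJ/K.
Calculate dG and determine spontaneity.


T*dS = 296.6710 * 0.5350 = 158.7190 kJ
dG = -51.5500 - 158.7190 = -210.2690 kJ (spontaneous)

dG = -210.2690 kJ, spontaneous
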